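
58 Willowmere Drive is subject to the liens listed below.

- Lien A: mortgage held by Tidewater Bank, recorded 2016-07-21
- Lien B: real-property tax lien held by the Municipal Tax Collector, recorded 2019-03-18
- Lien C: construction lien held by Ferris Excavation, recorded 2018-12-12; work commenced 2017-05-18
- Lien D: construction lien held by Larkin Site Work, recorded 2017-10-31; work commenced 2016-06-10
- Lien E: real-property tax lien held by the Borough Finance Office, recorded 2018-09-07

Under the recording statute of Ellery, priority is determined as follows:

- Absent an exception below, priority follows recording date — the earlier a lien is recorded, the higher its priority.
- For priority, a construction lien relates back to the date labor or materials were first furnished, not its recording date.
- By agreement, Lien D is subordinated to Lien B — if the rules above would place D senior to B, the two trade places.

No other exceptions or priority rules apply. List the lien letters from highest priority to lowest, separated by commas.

Effective dates after the stated exceptions: C is treated as recorded 2017-05-18, the work-commencement date; D relates back to 2016-06-10 (work commenced).
By effective date, earliest first: D (2016-06-10), A (2016-07-21), C (2017-05-18), E (2018-09-07), B (2019-03-18).
D would otherwise be senior to B, so under the subordination agreement D and B exchange positions.

B, A, C, E, D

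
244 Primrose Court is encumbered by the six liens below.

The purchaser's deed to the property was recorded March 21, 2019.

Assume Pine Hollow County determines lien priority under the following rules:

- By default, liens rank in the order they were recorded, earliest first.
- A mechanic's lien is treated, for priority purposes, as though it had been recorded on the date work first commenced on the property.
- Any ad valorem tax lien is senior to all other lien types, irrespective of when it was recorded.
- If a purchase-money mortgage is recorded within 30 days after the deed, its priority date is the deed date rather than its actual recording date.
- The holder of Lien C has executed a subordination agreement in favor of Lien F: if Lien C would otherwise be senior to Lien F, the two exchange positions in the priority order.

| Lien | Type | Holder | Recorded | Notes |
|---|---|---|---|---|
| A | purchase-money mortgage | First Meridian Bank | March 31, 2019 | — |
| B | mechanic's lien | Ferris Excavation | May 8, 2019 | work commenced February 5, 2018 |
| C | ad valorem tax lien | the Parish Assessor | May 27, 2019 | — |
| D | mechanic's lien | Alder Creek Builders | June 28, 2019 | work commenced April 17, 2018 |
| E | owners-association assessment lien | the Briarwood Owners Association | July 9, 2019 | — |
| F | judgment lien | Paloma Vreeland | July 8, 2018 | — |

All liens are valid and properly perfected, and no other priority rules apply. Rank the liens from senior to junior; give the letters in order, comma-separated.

First, effective dates: A relates back to the deed date March 21, 2019; B's effective date is February 5, 2018, when work began; D relates back to April 17, 2018 (work commenced).
As an ad valorem tax lien, C is senior to every other lien.
Remaining liens by effective date: B (February 5, 2018), D (April 17, 2018), F (July 8, 2018), A (March 21, 2019), E (July 9, 2019).
The subordination applies — C was senior to F — so C and F swap.

F, B, D, C, A, E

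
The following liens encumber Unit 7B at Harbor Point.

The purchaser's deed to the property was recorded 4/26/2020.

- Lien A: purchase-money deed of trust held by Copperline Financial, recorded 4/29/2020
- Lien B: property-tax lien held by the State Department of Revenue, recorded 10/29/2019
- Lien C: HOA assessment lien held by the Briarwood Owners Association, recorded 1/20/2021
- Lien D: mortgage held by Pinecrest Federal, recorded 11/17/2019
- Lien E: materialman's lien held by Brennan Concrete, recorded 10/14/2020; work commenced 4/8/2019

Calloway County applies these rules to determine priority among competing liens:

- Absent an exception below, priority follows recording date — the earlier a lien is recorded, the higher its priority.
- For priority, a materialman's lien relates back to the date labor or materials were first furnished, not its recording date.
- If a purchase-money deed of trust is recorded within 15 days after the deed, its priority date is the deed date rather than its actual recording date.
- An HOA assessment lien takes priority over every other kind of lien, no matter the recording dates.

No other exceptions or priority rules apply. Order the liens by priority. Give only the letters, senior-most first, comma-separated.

Adjusting effective dates: A was recorded within the 15-day window, so its effective date is the deed date 4/26/2020; E relates back to 4/8/2019 (work commenced).
C is an HOA assessment lien, so it outranks all other liens regardless of date.
Among the remaining liens, by effective date: E (4/8/2019), B (10/29/2019), D (11/17/2019), A (4/26/2020).

C, E, B, D, A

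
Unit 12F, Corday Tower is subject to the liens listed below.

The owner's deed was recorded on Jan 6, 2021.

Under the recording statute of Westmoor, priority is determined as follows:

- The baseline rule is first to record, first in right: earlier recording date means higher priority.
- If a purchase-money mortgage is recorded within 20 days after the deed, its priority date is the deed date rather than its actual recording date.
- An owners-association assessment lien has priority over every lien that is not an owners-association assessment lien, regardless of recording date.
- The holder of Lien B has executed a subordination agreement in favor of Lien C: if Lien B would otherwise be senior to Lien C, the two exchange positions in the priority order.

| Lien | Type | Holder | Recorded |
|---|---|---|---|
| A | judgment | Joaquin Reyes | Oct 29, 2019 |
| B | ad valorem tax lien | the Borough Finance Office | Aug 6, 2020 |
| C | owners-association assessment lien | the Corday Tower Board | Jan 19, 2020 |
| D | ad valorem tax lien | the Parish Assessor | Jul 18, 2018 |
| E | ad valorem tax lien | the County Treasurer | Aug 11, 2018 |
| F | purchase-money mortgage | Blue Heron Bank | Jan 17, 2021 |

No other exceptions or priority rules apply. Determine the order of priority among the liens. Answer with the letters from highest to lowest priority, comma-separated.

First, effective dates: F's effective date is the deed date, Jan 6, 2021.
C, as an owners-association assessment lien, has superpriority and ranks first.
Ordering the rest by effective date: D (Jul 18, 2018), E (Aug 11, 2018), A (Oct 29, 2019), B (Aug 6, 2020), F (Jan 6, 2021).
B already ranks below C; the subordination has no effect.

C, D, E, A, B, F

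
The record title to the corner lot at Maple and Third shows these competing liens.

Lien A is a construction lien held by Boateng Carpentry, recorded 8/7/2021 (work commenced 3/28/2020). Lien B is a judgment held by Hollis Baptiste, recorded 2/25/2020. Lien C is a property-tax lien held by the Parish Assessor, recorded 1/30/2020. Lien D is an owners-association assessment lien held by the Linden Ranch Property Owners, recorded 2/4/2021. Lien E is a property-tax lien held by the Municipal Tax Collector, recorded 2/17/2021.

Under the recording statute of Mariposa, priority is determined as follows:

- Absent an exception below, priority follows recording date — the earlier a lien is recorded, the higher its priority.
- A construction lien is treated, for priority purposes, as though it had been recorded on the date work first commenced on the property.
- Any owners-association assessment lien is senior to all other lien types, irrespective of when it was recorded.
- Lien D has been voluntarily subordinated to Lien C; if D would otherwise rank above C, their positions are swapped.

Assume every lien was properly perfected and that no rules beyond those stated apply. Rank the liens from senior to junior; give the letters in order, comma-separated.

Adjusting effective dates: A is treated as recorded 3/28/2020, the work-commencement date.
D, as an owners-association assessment lien, has superpriority and ranks first.
Ordering the rest by effective date: C (1/30/2020), B (2/25/2020), A (3/28/2020), E (2/17/2021).
The subordination applies — D was senior to C — so D and C swap.

C, D, B, A, E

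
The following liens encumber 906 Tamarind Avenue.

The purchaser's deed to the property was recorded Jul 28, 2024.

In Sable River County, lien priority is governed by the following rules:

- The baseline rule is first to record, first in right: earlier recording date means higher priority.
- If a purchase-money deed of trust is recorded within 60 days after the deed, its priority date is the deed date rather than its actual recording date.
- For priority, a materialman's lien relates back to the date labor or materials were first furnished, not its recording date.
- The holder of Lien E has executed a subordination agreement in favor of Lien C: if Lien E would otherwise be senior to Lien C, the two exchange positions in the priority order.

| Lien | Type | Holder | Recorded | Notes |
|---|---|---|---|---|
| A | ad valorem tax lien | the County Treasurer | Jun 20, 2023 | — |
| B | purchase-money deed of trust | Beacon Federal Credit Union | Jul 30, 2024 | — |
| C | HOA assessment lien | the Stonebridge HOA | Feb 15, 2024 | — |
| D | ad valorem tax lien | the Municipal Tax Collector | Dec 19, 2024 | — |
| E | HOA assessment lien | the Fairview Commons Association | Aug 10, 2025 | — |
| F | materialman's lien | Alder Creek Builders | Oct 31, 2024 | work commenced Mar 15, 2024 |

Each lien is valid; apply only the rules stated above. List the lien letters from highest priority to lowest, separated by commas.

Effective dates after the stated exceptions: B relates back to the deed date Jul 28, 2024; F relates back to Mar 15, 2024 (work commenced).
By effective date: A (Jun 20, 2023), C (Feb 15, 2024), F (Mar 15, 2024), B (Jul 28, 2024), D (Dec 19, 2024), E (Aug 10, 2025).
Since E is not senior to C, the subordination leaves the order unchanged.

A, C, F, B, D, E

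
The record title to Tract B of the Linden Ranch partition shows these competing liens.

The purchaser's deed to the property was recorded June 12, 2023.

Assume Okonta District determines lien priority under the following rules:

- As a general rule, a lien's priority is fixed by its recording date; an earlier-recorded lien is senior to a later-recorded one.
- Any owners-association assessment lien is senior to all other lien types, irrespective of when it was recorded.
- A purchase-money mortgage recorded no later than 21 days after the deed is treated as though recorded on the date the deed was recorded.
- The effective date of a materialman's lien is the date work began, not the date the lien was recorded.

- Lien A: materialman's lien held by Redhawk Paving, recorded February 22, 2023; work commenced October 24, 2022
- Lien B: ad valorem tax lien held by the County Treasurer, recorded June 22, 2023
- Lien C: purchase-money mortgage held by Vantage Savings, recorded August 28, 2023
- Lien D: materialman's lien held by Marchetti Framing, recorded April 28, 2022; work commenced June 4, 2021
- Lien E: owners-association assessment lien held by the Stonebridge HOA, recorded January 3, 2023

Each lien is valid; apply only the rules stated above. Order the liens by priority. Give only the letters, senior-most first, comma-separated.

Effective dates after the stated exceptions: A relates back to October 24, 2022 (work commenced); C was recorded 77 days after the deed — beyond 21 days — so no relation-back applies; D's effective date is June 4, 2021, when work began.
E is an owners-association assessment lien, so it outranks all other liens regardless of date.
Ordering the rest by effective date: D (June 4, 2021), A (October 24, 2022), B (June 22, 2023), C (August 28, 2023).

E, D, A, B, C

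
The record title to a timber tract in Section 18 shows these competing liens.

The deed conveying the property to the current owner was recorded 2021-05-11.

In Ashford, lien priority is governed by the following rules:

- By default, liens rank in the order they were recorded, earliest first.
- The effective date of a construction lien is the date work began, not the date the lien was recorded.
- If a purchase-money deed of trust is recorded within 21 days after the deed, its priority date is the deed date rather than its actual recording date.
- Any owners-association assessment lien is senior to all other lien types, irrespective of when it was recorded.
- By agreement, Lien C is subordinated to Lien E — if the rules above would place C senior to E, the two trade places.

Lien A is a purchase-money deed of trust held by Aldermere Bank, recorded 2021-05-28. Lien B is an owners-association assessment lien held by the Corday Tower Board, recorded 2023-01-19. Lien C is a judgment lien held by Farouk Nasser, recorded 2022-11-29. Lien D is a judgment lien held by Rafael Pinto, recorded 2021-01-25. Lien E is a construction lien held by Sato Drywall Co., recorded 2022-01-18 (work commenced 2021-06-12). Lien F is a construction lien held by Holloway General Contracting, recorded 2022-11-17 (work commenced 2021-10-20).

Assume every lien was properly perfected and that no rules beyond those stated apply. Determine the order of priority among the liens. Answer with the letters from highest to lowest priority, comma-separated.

B, D, A, E, F, C

Effective dates: A's effective date is the deed date, 2021-05-11; E relates back to 2021-06-12 (work commenced); F relates back to 2021-10-20 (work commenced).
As an owners-association assessment lien, B is senior to every other lien.
Ordering the rest by effective date: D (2021-01-25), A (2021-05-11), E (2021-06-12), F (2021-10-20), C (2022-11-29).
C already ranks below E; the subordination has no effect.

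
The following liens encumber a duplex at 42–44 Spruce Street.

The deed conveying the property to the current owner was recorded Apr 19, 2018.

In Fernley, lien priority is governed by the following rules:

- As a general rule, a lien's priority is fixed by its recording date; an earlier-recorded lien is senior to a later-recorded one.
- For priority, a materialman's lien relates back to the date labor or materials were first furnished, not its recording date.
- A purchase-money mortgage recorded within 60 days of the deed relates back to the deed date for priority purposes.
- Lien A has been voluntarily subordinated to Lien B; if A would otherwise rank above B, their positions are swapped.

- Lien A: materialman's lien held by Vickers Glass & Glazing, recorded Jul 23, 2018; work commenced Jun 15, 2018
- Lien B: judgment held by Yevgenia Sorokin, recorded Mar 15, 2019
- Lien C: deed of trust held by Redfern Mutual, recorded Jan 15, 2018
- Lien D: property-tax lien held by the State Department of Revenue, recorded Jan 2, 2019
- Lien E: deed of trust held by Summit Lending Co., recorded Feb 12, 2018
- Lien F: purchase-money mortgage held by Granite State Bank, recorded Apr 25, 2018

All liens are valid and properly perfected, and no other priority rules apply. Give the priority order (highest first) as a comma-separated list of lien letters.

First, effective dates: A's effective date is Jun 15, 2018, when work began; F's effective date is the deed date, Apr 19, 2018.
Ordering by effective date: C (Jan 15, 2018), E (Feb 12, 2018), F (Apr 19, 2018), A (Jun 15, 2018), D (Jan 2, 2019), B (Mar 15, 2019).
The subordination applies — A was senior to B — so A and B swap.

C, E, F, B, D, A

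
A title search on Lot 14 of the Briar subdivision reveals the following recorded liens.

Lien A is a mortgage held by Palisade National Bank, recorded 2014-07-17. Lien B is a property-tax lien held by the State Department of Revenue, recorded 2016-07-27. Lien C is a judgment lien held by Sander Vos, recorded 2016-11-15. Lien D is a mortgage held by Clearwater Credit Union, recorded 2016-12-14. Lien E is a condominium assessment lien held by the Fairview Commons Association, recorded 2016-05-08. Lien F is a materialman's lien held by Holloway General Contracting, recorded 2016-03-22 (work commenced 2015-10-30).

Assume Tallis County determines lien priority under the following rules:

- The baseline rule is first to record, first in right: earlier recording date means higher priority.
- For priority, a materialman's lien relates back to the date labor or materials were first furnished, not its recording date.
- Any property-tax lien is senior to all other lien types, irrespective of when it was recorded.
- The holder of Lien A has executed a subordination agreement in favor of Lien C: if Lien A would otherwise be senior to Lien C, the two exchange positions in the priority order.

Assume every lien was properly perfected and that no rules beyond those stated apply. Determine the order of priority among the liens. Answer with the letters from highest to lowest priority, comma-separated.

B, C, F, E, A, D

Adjusting effective dates: F's effective date is 2015-10-30, when work began.
As a property-tax lien, B is senior to every other lien.
Remaining liens by effective date: A (2014-07-17), F (2015-10-30), E (2016-05-08), C (2016-11-15), D (2016-12-14).
A would otherwise be senior to C, so under the subordination agreement A and C exchange positions.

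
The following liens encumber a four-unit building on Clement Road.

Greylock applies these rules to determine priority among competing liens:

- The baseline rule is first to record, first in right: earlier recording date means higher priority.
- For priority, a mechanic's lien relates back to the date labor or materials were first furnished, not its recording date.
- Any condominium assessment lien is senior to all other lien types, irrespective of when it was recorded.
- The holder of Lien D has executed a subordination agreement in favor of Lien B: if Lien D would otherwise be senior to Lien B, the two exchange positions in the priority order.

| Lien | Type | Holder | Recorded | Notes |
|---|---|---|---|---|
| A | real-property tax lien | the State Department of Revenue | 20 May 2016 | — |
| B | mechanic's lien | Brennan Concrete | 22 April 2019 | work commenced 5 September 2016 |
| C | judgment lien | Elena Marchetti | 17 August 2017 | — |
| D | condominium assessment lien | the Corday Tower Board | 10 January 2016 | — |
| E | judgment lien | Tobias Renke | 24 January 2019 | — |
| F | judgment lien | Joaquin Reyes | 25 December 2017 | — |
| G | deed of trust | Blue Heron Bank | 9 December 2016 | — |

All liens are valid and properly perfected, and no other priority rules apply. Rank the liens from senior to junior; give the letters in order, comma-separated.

Adjusting effective dates: B is treated as recorded 5 September 2016, the work-commencement date.
As a condominium assessment lien, D is senior to every other lien.
The other liens, earliest effective date first: A (20 May 2016), B (5 September 2016), G (9 December 2016), C (17 August 2017), F (25 December 2017), E (24 January 2019).
The subordination applies — D was senior to B — so D and B swap.

B, A, D, G, C, F, E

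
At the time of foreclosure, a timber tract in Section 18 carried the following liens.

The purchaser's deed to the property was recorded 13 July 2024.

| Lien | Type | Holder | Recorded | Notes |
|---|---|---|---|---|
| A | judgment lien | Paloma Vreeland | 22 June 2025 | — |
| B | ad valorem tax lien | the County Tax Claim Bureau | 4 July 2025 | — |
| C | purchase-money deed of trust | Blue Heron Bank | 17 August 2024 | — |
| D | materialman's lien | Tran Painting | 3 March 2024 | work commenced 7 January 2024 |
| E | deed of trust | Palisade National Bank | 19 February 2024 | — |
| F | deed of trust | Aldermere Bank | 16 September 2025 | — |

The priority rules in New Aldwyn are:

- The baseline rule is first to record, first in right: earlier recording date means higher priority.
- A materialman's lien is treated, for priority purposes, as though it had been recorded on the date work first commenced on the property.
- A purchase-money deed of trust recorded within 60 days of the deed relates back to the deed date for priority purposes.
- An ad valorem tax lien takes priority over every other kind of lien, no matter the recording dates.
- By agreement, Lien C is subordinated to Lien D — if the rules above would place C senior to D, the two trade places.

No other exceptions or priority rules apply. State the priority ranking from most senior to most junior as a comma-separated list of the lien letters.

First, effective dates: C relates back to the deed date 13 July 2024; D is treated as recorded 7 January 2024, the work-commencement date.
B is an ad valorem tax lien and takes priority over every other lien.
The other liens, earliest effective date first: D (7 January 2024), E (19 February 2024), C (13 July 2024), A (22 June 2025), F (16 September 2025).
C is already junior to D, so the subordination agreement changes nothing.

B, D, E, C, A, F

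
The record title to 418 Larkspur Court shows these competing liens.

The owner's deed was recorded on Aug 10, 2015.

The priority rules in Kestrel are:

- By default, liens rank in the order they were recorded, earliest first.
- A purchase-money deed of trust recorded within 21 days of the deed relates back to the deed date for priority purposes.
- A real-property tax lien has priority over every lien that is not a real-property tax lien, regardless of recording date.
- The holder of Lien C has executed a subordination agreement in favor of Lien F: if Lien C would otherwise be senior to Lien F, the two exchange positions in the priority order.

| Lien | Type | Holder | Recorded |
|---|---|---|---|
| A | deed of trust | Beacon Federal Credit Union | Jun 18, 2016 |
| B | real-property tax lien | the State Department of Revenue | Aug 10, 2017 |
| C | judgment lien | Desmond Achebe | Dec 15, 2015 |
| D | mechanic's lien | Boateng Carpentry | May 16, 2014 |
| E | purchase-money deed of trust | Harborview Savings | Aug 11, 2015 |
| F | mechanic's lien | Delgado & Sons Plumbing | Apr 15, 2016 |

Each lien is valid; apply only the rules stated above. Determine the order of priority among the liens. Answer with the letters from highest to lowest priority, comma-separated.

B, D, E, F, C, A

First, effective dates: E was recorded within the 21-day window, so its effective date is the deed date Aug 10, 2015.
B is a real-property tax lien, so it outranks all other liens regardless of date.
The other liens, earliest effective date first: D (May 16, 2014), E (Aug 10, 2015), C (Dec 15, 2015), F (Apr 15, 2016), A (Jun 18, 2016).
C would otherwise be senior to F, so under the subordination agreement C and F exchange positions.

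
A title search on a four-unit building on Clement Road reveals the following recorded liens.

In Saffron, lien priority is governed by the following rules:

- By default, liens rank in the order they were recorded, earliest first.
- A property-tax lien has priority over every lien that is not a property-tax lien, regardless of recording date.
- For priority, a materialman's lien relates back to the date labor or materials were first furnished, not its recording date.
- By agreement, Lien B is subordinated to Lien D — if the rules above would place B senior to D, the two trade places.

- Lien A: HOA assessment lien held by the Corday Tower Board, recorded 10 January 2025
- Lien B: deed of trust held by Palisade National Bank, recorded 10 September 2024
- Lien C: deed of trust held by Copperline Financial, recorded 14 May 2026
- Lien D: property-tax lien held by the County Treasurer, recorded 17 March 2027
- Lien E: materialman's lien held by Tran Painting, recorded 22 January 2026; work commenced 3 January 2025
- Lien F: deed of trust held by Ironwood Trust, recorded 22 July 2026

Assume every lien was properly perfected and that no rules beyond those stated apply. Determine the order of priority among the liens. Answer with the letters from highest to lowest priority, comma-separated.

First, effective dates: E's effective date is 3 January 2025, when work began.
As a property-tax lien, D is senior to every other lien.
Ordering the rest by effective date: B (10 September 2024), E (3 January 2025), A (10 January 2025), C (14 May 2026), F (22 July 2026).
B is already junior to D, so the subordination agreement changes nothing.

D, B, E, A, C, F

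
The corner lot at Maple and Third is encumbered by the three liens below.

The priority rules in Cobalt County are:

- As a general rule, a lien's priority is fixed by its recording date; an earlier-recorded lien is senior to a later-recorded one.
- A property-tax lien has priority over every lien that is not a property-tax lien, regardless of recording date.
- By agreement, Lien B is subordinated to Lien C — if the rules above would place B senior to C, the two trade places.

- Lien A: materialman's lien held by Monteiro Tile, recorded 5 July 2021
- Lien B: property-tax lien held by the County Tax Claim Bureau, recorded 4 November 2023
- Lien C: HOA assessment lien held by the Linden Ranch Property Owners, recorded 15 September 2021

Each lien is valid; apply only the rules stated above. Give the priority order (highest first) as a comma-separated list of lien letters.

C, A, B

B is a property-tax lien, so it outranks all other liens regardless of date.
Among the remaining liens, by effective date: A (5 July 2021), C (15 September 2021).
The subordination applies — B was senior to C — so B and C swap.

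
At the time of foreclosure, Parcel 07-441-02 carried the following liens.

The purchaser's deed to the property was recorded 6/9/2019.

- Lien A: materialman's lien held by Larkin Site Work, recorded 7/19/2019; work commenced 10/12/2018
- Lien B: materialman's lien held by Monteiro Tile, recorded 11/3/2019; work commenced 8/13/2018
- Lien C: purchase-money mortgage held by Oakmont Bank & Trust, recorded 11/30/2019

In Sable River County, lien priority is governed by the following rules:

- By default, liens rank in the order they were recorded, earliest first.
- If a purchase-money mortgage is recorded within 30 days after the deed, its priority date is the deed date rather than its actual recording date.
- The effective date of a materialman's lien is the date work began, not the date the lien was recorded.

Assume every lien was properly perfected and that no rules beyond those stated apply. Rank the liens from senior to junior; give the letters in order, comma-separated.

B, A, C

Adjusting effective dates: A relates back to 10/12/2018 (work commenced); B's effective date is 8/13/2018, when work began; C was recorded 174 days after the deed — beyond 30 days — so no relation-back applies.
Sorted by effective date: B (8/13/2018), A (10/12/2018), C (11/30/2019).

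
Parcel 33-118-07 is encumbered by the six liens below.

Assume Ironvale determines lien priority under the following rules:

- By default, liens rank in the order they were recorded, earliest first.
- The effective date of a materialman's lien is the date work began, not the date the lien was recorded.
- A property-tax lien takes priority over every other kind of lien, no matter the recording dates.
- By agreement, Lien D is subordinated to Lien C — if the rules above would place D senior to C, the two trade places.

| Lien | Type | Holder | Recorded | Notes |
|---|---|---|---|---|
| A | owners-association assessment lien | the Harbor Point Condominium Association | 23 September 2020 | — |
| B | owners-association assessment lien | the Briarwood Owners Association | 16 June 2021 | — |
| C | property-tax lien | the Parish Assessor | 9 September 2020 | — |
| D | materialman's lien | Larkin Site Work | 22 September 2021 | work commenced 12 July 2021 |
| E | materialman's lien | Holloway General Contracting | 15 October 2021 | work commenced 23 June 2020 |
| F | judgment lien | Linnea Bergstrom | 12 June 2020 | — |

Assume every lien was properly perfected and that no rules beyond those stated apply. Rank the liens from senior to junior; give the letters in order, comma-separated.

Effective dates: D relates back to 12 July 2021 (work commenced); E relates back to 23 June 2020 (work commenced).
C is a property-tax lien and takes priority over every other lien.
Remaining liens by effective date: F (12 June 2020), E (23 June 2020), A (23 September 2020), B (16 June 2021), D (12 July 2021).
D is already junior to C, so the subordination agreement changes nothing.

C, F, E, A, B, D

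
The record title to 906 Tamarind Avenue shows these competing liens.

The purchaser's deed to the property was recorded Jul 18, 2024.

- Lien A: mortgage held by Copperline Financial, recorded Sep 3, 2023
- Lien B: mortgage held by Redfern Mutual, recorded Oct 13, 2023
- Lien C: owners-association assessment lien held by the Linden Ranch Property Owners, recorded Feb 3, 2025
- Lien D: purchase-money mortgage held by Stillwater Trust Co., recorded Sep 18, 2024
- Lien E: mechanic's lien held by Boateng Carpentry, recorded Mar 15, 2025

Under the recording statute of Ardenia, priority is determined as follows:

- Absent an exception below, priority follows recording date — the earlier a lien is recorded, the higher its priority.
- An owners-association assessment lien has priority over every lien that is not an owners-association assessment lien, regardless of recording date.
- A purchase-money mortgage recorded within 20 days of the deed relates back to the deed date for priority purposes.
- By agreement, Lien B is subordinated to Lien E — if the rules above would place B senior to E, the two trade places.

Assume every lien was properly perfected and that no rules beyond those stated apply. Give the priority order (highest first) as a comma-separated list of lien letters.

Effective dates: D was recorded 62 days after the deed — beyond 20 days — so no relation-back applies.
C, as an owners-association assessment lien, has superpriority and ranks first.
Ordering the rest by effective date: A (Sep 3, 2023), B (Oct 13, 2023), D (Sep 18, 2024), E (Mar 15, 2025).
The subordination applies — B was senior to E — so B and E swap.

C, A, E, D, B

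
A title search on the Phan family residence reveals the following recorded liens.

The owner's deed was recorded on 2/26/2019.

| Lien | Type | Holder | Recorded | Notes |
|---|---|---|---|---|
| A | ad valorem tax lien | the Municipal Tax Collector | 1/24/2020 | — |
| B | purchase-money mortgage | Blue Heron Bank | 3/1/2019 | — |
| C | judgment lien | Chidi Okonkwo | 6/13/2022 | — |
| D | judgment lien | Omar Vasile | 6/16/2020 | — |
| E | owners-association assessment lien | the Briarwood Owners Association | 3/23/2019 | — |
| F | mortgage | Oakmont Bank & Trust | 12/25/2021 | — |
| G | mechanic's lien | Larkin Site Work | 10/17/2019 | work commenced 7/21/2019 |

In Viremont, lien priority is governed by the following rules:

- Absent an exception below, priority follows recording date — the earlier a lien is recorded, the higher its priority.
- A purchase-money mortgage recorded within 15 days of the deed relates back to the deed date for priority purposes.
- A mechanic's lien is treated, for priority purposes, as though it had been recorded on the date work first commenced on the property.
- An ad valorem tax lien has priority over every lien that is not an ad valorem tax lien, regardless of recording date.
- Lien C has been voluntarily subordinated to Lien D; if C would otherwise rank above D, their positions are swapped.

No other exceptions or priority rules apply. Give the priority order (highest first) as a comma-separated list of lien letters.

A, B, E, G, D, F, C

First, effective dates: B relates back to the deed date 2/26/2019; G is treated as recorded 7/21/2019, the work-commencement date.
A is an ad valorem tax lien, so it outranks all other liens regardless of date.
Remaining liens by effective date: B (2/26/2019), E (3/23/2019), G (7/21/2019), D (6/16/2020), F (12/25/2021), C (6/13/2022).
Since C is not senior to D, the subordination leaves the order unchanged.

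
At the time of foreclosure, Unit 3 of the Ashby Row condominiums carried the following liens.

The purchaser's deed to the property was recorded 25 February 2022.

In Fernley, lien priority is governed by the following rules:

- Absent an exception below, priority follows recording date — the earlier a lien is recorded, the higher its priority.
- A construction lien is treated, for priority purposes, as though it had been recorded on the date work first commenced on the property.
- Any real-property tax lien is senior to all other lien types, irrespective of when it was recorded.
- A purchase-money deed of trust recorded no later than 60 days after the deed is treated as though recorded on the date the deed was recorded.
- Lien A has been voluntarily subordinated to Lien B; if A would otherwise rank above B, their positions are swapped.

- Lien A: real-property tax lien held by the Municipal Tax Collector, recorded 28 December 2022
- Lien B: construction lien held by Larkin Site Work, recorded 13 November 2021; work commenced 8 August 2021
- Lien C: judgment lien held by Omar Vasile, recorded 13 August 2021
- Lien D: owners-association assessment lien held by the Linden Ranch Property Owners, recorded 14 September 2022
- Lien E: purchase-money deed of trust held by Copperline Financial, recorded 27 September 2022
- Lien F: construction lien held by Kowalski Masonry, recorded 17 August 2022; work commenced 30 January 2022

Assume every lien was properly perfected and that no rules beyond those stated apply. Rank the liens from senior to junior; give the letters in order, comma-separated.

B, A, C, F, D, E

Adjusting effective dates: B's effective date is 8 August 2021, when work began; E missed the 60-day window (214 days after the deed), so its recording date stands; F relates back to 30 January 2022 (work commenced).
A is a real-property tax lien and takes priority over every other lien.
Among the remaining liens, by effective date: B (8 August 2021), C (13 August 2021), F (30 January 2022), D (14 September 2022), E (27 September 2022).
Because A would otherwise rank above B, the subordination swaps them.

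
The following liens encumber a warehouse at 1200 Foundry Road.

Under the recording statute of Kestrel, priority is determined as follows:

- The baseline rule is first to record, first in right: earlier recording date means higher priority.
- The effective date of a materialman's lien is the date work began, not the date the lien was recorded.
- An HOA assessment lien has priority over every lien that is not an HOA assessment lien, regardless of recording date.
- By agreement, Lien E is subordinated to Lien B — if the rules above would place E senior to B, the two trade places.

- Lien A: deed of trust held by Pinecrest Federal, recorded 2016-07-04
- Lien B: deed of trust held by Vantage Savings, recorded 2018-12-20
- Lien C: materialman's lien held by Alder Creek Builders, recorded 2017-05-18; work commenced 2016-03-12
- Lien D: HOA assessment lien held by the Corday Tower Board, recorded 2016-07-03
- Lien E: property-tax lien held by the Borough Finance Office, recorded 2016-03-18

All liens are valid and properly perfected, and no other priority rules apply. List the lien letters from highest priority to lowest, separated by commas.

D, C, B, A, E

First, effective dates: C's effective date is 2016-03-12, when work began.
D, as an HOA assessment lien, has superpriority and ranks first.
The other liens, earliest effective date first: C (2016-03-12), E (2016-03-18), A (2016-07-04), B (2018-12-20).
Because E would otherwise rank above B, the subordination swaps them.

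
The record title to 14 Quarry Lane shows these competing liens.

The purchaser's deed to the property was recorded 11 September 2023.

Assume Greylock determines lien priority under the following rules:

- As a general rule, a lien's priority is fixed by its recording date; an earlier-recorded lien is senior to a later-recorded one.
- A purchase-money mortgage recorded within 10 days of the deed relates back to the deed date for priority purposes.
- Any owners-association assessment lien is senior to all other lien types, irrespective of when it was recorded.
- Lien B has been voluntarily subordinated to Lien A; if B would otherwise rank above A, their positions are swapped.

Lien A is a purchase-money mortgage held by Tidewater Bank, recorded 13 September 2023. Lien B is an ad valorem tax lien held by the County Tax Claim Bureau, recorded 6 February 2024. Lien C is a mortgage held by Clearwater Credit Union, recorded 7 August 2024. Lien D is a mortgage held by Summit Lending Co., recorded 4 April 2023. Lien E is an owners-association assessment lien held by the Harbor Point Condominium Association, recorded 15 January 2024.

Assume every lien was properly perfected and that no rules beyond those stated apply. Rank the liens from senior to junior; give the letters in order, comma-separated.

Effective dates: A was recorded within the 10-day window, so its effective date is the deed date 11 September 2023.
E is an owners-association assessment lien and takes priority over every other lien.
Among the remaining liens, by effective date: D (4 April 2023), A (11 September 2023), B (6 February 2024), C (7 August 2024).
B is already junior to A, so the subordination agreement changes nothing.

E, D, A, B, C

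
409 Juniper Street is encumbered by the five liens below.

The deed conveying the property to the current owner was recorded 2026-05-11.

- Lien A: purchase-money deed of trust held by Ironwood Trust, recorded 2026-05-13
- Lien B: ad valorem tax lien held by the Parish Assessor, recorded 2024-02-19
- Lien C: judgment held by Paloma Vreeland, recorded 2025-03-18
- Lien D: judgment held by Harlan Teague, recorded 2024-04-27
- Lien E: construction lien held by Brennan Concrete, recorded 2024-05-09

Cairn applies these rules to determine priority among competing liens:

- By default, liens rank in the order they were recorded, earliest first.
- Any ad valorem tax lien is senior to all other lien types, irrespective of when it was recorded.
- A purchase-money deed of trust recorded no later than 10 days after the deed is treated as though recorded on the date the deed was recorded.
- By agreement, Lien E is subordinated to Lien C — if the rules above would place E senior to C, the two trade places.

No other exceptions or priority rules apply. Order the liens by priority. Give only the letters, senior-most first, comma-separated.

First, effective dates: A was recorded within the 10-day window, so its effective date is the deed date 2026-05-11.
As an ad valorem tax lien, B is senior to every other lien.
Ordering the rest by effective date: D (2024-04-27), E (2024-05-09), C (2025-03-18), A (2026-05-11).
The subordination applies — E was senior to C — so E and C swap.

B, D, C, E, A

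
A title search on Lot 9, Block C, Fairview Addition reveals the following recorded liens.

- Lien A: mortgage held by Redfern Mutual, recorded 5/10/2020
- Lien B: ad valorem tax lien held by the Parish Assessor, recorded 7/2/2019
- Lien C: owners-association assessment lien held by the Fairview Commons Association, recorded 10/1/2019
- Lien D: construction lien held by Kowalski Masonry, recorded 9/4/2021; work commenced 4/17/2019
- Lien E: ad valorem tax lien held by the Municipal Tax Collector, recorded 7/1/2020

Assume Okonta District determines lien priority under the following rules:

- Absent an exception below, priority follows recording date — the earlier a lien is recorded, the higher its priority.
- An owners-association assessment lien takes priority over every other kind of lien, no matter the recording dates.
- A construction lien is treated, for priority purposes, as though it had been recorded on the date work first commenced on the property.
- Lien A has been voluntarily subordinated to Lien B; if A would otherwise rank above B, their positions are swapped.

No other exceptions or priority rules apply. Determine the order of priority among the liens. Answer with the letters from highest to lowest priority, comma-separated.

Adjusting effective dates: D is treated as recorded 4/17/2019, the work-commencement date.
C is an owners-association assessment lien and takes priority over every other lien.
The other liens, earliest effective date first: D (4/17/2019), B (7/2/2019), A (5/10/2020), E (7/1/2020).
A already ranks below B; the subordination has no effect.

C, D, B, A, E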